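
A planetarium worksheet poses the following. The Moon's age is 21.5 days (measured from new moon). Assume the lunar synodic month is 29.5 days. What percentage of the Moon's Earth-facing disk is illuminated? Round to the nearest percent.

Elongation θ = 360° × 21.5/29.5 ≈ 262.4°.
With cos θ = (-0.133), the lit fraction is (1 − (-0.133))/2 ≈ 0.566, so 57%.

57%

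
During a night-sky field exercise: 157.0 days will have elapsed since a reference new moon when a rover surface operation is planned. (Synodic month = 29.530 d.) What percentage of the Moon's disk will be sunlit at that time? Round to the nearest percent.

157.0 d spans 5 complete synodic months (5 × 29.530 = 147.65 d) plus 9.35 d.
Phase angle: θ = 360°·(9.35 d)/(29.530 d) = 114.0°.
Illuminated fraction = (1 − cos 114.0°)/2 = (1 − (-0.407))/2 ≈ 0.703, so 70%.

70%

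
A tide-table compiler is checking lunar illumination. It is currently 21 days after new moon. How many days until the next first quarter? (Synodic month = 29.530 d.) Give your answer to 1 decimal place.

15.9 days

First quarter is 0.25 of the way through the cycle: age 0.25 × 29.530 = 7.383 d.
Already past this cycle's first quarter; the next is at 7.383 + 29.530 = 36.913 d, so 36.913 − 21 = 15.913 days.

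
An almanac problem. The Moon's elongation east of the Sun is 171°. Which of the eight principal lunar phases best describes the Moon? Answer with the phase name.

171° lies in the full moon sector of the 8-phase cycle.

full moon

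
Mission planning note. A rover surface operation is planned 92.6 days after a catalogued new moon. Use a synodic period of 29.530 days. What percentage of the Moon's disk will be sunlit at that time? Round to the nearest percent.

17%

92.6 d spans 3 complete synodic months (3 × 29.530 = 88.59 d) plus 4.01 d.
Phase angle: θ = 360°·(4.01 d)/(29.530 d) = 48.9°.
With cos θ = 0.658, the lit fraction is (1 − 0.658)/2 ≈ 0.171, so 17%.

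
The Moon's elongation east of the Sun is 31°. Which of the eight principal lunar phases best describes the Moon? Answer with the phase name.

waxing crescent

The waxing crescent sector spans roughly 22°–68°; 31° falls inside it.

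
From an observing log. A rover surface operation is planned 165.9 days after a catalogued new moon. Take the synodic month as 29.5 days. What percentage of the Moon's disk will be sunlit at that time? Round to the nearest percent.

165.9 d spans 5 complete synodic months (5 × 29.5 = 147.50 d) plus 18.40 d.
Elongation θ = 360° × 18.40/29.5 ≈ 224.5°.
cos 224.5° = (-0.713), so f = (1 − (-0.713))/2 = 0.856, so 86%.

86%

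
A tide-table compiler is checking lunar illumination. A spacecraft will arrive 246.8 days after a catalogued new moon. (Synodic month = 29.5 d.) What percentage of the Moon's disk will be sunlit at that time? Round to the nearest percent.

Reduce mod P: 246.8 − 8×29.5 = 10.80 d into the current lunation.
Phase angle: θ = 360°·(10.80 d)/(29.5 d) = 131.8°.
With cos θ = (-0.666), the lit fraction is (1 − (-0.666))/2 ≈ 0.833, so 83%.

83%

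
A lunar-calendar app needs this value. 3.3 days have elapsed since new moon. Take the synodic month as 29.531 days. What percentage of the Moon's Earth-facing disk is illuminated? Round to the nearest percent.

12%

Phase angle: θ = 360°·(3.3 d)/(29.531 d) = 40.2°.
cos 40.2° = 0.763, so f = (1 − 0.763)/2 = 0.118, so 12%.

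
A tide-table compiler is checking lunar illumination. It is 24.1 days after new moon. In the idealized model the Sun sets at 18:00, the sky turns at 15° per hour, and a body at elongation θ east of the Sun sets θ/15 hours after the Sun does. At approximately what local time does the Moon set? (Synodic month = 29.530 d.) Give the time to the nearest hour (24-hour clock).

Phase angle: θ = 360°·(24.1 d)/(29.530 d) = 293.8°.
At 15° of sky rotation per hour, 293.8° corresponds to a 19.59 h lag.
18:00 + 19.59 h ≈ 13:35 → 14:00 to the nearest hour.

14:00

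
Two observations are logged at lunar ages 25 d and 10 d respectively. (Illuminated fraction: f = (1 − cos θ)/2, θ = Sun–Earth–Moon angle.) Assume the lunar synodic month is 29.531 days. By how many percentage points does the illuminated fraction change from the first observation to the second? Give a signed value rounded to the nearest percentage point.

+55 percentage points

First observation: θ = 360°·25/29.531 = 304.8°, so f = 0.215.
Second observation: θ = 121.9°, f = 0.764.
Δf = 0.764 − 0.215 = +0.549, i.e. +55 pp.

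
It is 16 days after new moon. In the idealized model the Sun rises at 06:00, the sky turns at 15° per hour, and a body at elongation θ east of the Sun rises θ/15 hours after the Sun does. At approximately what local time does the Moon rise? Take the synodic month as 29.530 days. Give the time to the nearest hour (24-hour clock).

19:00

Elongation θ = 360° × 16/29.530 ≈ 195.1°.
The Moon trails the Sun by θ/15 = 195.1/15 ≈ 13.00 hours.
06:00 + 13.00 h ≈ 19:00 → 19:00 to the nearest hour.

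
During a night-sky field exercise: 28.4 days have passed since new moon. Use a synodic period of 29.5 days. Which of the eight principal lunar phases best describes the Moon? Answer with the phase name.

new moon

θ ≈ 360° × 28.4/29.5 = 347°, which falls in the new moon sector.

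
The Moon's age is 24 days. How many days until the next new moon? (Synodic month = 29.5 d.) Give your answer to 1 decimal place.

5.5 days

The next new moon completes the synodic month: 29.5 − 24 = 5.500 days.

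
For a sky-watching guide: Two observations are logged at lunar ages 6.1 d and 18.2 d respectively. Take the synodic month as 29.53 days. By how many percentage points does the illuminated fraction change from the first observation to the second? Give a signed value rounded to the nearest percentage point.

First observation: θ = 360°·6.1/29.53 = 74.4°, so f = 0.365.
Second observation: θ = 221.9°, f = 0.872.
Δf = 0.872 − 0.365 = +0.507, i.e. +51 pp.

+51 pp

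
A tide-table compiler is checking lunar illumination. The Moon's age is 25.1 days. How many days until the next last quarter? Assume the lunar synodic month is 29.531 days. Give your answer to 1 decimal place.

Last quarter is 0.75 of the way through the cycle: age 0.75 × 29.531 = 22.148 d.
Already past this cycle's last quarter; the next is at 22.148 + 29.531 = 51.679 d, so 51.679 − 25.1 = 26.579 days.

26.6 days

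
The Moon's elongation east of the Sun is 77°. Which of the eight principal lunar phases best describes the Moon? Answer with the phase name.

The first quarter sector spans roughly 68°–112°; 77° falls inside it.

first quarter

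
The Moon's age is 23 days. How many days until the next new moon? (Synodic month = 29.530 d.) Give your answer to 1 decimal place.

One full lunation from the last new moon is 29.530 d; remaining = 29.530 − 23 = 6.530 d.

6.5 days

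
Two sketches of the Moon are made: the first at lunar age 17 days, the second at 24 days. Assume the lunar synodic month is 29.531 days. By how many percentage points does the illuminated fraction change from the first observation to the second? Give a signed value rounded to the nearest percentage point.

First observation: θ = 360°·17/29.531 = 207.2°, so f = 0.945.
Second observation: θ = 292.6°, f = 0.308.
Δf = 0.308 − 0.945 = -0.636, i.e. -64 pp.

-64 pp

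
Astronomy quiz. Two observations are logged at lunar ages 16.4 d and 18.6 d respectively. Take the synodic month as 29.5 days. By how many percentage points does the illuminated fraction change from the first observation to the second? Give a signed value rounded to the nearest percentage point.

θ₁ = 360° × 16.4/29.5 = 200.1°, f₁ = (1 − cos θ₁)/2 = 0.969.
θ₂ = 360° × 18.6/29.5 = 227.0°, f₂ = (1 − cos θ₂)/2 = 0.841.
Change = f₂ − f₁ = -0.128 → -13 percentage points.

-13 pp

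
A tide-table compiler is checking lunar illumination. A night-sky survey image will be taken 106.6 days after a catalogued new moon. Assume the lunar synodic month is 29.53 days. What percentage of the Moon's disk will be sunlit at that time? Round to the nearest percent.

106.6/29.53 = 3.610 lunations, so 3 complete cycles and 18.01 d into the next.
The Moon has covered 18.01/29.53 of its cycle, so θ ≈ 360° × 18.01/29.53 = 219.6°.
With cos θ = (-0.771), the lit fraction is (1 − (-0.771))/2 ≈ 0.885, so 89%.

89%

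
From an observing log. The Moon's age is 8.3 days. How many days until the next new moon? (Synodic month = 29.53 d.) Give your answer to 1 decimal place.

21.2 days

One full lunation from the last new moon is 29.53 d; remaining = 29.53 − 8.3 = 21.230 d.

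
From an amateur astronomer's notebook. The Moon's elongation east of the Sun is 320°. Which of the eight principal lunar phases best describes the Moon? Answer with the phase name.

waning crescent

The waning crescent sector spans roughly 292°–338°; 320° falls inside it.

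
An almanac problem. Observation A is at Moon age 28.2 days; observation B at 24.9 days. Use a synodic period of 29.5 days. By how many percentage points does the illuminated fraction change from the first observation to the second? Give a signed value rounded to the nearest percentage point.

First observation: θ = 360°·28.2/29.5 = 344.1°, so f = 0.019.
Second observation: θ = 303.9°, f = 0.221.
Δf = 0.221 − 0.019 = +0.202, i.e. +20 pp.

+20 percentage points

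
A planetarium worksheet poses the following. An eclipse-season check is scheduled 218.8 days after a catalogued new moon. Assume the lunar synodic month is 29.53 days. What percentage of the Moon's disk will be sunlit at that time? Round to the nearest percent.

92%

218.8/29.53 = 7.409 lunations, so 7 complete cycles and 12.09 d into the next.
The Moon has covered 12.09/29.53 of its cycle, so θ ≈ 360° × 12.09/29.53 = 147.4°.
Illuminated fraction = (1 − cos 147.4°)/2 = (1 − (-0.842))/2 ≈ 0.921, so 92%.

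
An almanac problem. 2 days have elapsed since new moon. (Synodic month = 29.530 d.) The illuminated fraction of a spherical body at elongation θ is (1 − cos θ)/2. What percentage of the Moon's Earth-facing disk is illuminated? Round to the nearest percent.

Phase angle: θ = 360°·(2 d)/(29.530 d) = 24.4°.
With cos θ = 0.911, the lit fraction is (1 − 0.911)/2 ≈ 0.045, so 4%.

4%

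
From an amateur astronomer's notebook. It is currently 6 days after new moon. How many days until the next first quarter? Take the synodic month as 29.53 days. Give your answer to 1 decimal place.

1.4 days

First quarter occurs at elongation 90°, i.e. at age 29.53 × 90/360 = 7.383 d.
So 1.383 days remain (7.383 − 6).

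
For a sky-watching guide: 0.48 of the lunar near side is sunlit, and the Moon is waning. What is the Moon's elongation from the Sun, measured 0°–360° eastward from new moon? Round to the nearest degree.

From f = (1 − cos θ)/2: cos θ = 1 − 2×0.48 = 0.040; arccos → 87.7°.
Since the Moon is past full (waning), take the reflex angle: θ = 360° − 87.7° = 272.3°.

272°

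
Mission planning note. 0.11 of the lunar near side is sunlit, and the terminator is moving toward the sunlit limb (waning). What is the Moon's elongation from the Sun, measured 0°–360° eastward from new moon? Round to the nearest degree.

321°

Invert f = (1 − cos θ)/2 to get cos θ = 1 − 2(0.11) = 0.780, hence θ₀ = arccos 0.780 = 38.7°.
Since the Moon is past full (waning), take the reflex angle: θ = 360° − 38.7° = 321.3°.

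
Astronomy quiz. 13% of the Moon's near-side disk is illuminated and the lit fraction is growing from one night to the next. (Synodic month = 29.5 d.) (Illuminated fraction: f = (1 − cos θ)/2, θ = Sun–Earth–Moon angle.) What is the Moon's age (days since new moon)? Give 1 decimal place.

3.5 days

From f = (1 − cos θ)/2: cos θ = 1 − 2×0.13 = 0.740; arccos → 42.3°.
Waxing ⇒ before full, so θ = 42.3°.
That fraction of the synodic month is 42.3/360 × 29.5 d ≈ 3.46 d.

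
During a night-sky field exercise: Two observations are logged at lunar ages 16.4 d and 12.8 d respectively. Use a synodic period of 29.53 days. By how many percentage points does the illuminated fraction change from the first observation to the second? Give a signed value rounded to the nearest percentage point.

First observation: θ = 360°·16.4/29.53 = 199.9°, so f = 0.970.
Second observation: θ = 156.0°, f = 0.957.
Δf = 0.957 − 0.970 = -0.013, i.e. -1 pp.

-1 percentage points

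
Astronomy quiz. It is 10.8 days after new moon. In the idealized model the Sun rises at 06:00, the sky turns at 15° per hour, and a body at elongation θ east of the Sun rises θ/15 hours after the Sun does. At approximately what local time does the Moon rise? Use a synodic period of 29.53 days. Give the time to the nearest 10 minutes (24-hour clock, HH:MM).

14:50

The Moon has covered 10.8/29.53 of its cycle, so θ ≈ 360° × 10.8/29.53 = 131.7°.
The Moon trails the Sun by θ/15 = 131.7/15 ≈ 8.78 hours.
06:00 + 8.778 h ≈ 14:47 → 14:50 to the nearest ten minutes.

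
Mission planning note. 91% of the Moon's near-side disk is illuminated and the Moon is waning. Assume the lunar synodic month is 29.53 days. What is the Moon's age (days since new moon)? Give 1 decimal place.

17.6 days

From f = (1 − cos θ)/2: cos θ = 1 − 2×0.91 = -0.820; arccos → 145.1°.
Waning ⇒ past full, so θ = 360° − 145.1° = 214.9°.
At 360°/29.53 d per day, 214.9° corresponds to 17.63 days.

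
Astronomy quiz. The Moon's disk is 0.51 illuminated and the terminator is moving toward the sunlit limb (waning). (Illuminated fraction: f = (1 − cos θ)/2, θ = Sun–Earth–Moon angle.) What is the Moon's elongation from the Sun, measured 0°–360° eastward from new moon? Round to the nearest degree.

From f = (1 − cos θ)/2: cos θ = 1 − 2×0.51 = -0.020; arccos → 91.1°.
Waning ⇒ past full, so θ = 360° − 91.1° = 268.9°.

269°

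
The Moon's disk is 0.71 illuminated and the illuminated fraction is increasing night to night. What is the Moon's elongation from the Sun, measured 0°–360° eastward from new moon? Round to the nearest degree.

115°

From f = (1 − cos θ)/2: cos θ = 1 − 2×0.71 = -0.420; arccos → 114.8°.
The Moon is waxing (0°–180°), so θ = 114.8° directly.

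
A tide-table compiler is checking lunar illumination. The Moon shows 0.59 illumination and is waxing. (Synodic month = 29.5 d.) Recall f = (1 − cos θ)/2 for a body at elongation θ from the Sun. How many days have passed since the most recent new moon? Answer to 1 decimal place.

8.2 days

cos θ = 1 − 2f = -0.180, giving a principal value of 100.4°.
Before full moon the principal value applies: θ = 100.4°.
Age = 29.5 × 100.4°/360° ≈ 8.22 days.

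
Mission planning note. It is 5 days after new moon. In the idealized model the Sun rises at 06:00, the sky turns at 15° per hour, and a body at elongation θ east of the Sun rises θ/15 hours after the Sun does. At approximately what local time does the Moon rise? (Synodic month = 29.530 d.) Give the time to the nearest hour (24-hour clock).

10:00

The Moon has covered 5/29.530 of its cycle, so θ ≈ 360° × 5/29.530 = 61.0°.
Delay after the Sun = 61.0° / (15°/h) ≈ 4.06 h.
06:00 + 4.06 h ≈ 10:04 → 10:00 to the nearest hour.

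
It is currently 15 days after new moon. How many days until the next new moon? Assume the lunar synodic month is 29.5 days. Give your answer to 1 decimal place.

The next new moon completes the synodic month: 29.5 − 15 = 14.500 days.

14.5 days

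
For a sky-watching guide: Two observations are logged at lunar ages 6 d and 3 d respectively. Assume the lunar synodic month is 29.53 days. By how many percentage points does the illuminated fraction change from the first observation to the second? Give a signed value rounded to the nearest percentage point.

-26 pp

First observation: θ = 360°·6/29.53 = 73.1°, so f = 0.355.
Second observation: θ = 36.6°, f = 0.098.
Δf = 0.098 − 0.355 = -0.257, i.e. -26 pp.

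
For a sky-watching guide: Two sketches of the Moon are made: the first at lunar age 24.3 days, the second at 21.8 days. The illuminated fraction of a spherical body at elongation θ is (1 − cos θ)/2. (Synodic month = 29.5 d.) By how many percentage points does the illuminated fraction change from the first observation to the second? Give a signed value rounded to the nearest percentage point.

θ₁ = 360° × 24.3/29.5 = 296.5°, f₁ = (1 − cos θ₁)/2 = 0.277.
θ₂ = 360° × 21.8/29.5 = 266.0°, f₂ = (1 − cos θ₂)/2 = 0.535.
Change = f₂ − f₁ = +0.258 → +26 percentage points.

+26 pp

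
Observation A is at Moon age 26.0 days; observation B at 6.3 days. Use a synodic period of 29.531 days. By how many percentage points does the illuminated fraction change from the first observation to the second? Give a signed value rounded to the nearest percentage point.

+25 percentage points

First observation: θ = 360°·26.0/29.531 = 317.0°, so f = 0.135.
Second observation: θ = 76.8°, f = 0.386.
Δf = 0.386 − 0.135 = +0.251, i.e. +25 pp.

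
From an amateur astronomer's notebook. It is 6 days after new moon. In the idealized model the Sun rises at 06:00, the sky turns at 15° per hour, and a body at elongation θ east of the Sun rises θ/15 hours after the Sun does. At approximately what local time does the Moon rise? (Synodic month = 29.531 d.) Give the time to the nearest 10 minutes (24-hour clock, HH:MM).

Phase angle: θ = 360°·(6 d)/(29.531 d) = 73.1°.
At 15° of sky rotation per hour, 73.1° corresponds to a 4.88 h lag.
06:00 + 4.876 h ≈ 10:53 → 10:50 to the nearest ten minutes.

10:50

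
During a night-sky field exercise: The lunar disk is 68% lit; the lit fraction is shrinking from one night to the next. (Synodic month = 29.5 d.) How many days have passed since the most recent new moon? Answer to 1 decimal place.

20.4 days

From f = (1 − cos θ)/2: cos θ = 1 − 2×0.68 = -0.360; arccos → 111.1°.
Waning ⇒ past full, so θ = 360° − 111.1° = 248.9°.
That fraction of the synodic month is 248.9/360 × 29.5 d ≈ 20.40 d.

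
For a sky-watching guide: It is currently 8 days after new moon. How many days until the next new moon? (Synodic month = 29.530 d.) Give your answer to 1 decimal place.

The next new moon completes the synodic month: 29.530 − 8 = 21.530 days.

21.5 days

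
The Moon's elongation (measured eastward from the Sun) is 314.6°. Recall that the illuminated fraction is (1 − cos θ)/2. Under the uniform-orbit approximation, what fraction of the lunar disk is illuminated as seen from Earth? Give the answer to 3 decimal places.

Half-versine of 314.6°: (1 − 0.702)/2 = 0.149.

0.149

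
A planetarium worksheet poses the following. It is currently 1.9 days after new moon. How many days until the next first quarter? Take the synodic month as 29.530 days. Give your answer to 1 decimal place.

First quarter occurs at elongation 90°, i.e. at age 29.530 × 90/360 = 7.383 d.
So 5.483 days remain (7.383 − 1.9).

5.5 days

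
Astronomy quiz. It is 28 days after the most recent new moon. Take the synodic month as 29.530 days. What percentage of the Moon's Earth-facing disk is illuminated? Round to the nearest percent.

3%

Phase angle: θ = 360°·(28 d)/(29.530 d) = 341.3°.
cos 341.3° = 0.947, so f = (1 − 0.947)/2 = 0.026, so 3%.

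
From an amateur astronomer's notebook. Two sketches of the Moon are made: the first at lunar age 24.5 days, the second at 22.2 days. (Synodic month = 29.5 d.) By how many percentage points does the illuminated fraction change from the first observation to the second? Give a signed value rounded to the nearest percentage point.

+23 pp

First observation: θ = 360°·24.5/29.5 = 299.0°, so f = 0.258.
Second observation: θ = 270.9°, f = 0.492.
Δf = 0.492 − 0.258 = +0.234, i.e. +23 pp.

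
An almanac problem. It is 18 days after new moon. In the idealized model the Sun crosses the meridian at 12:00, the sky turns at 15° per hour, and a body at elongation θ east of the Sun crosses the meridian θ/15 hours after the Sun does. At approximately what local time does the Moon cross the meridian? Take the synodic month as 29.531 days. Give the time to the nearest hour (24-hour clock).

Phase angle: θ = 360°·(18 d)/(29.531 d) = 219.4°.
Delay after the Sun = 219.4° / (15°/h) ≈ 14.63 h.
12:00 + 14.63 h ≈ 02:38 → 03:00 to the nearest hour.

03:00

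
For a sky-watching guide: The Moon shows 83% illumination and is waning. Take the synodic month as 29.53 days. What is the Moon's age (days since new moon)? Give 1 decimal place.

18.8 days

cos θ = 1 − 2f = -0.660, giving a principal value of 131.3°.
Since the Moon is past full (waning), take the reflex angle: θ = 360° − 131.3° = 228.7°.
That fraction of the synodic month is 228.7/360 × 29.53 d ≈ 18.76 d.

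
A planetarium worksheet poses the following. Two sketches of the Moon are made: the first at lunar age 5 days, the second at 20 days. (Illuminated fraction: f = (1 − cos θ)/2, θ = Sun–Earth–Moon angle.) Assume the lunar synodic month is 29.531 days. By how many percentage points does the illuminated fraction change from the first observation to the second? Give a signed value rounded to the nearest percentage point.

+46 percentage points

θ₁ = 360° × 5/29.531 = 61.0°, f₁ = (1 − cos θ₁)/2 = 0.257.
θ₂ = 360° × 20/29.531 = 243.8°, f₂ = (1 − cos θ₂)/2 = 0.721.
Change = f₂ − f₁ = +0.463 → +46 percentage points.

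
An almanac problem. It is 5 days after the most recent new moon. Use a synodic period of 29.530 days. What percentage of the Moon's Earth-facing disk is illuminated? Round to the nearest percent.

26%

Elongation θ = 360° × 5/29.530 ≈ 61.0°.
Illuminated fraction = (1 − cos 61.0°)/2 = (1 − 0.485)/2 ≈ 0.257, so 26%.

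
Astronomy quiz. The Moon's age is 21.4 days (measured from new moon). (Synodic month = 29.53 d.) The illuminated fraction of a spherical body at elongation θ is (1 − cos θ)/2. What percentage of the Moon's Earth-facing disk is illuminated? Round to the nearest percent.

58%

The Moon has covered 21.4/29.53 of its cycle, so θ ≈ 360° × 21.4/29.53 = 260.9°.
Illuminated fraction = (1 − cos 260.9°)/2 = (1 − (-0.158))/2 ≈ 0.579, so 58%.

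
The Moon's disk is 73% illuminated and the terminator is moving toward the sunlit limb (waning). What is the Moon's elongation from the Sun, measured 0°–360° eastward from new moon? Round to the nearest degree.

cos θ = 1 − 2f = -0.460, giving a principal value of 117.4°.
A waning Moon lies in 180°–360°, so θ = 360° − 117.4° = 242.6°.

243°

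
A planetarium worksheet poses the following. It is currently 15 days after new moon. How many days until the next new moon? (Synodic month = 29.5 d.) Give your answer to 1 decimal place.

The next new moon completes the synodic month: 29.5 − 15 = 14.500 days.

14.5 days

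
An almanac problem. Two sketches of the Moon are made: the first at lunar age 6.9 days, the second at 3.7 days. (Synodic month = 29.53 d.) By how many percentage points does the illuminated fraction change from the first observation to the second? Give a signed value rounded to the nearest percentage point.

θ₁ = 360° × 6.9/29.53 = 84.1°, f₁ = (1 − cos θ₁)/2 = 0.449.
θ₂ = 360° × 3.7/29.53 = 45.1°, f₂ = (1 − cos θ₂)/2 = 0.147.
Change = f₂ − f₁ = -0.302 → -30 percentage points.

-30 pp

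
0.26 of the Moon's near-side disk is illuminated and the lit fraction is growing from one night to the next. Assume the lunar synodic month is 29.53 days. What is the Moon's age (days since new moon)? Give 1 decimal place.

From f = (1 − cos θ)/2: cos θ = 1 − 2×0.26 = 0.480; arccos → 61.3°.
The Moon is waxing (0°–180°), so θ = 61.3° directly.
That fraction of the synodic month is 61.3/360 × 29.53 d ≈ 5.03 d.

5.0 days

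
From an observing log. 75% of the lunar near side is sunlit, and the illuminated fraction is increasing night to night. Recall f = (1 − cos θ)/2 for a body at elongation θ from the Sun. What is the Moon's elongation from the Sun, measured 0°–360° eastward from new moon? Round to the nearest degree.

From f = (1 − cos θ)/2: cos θ = 1 − 2×0.75 = -0.500; arccos → 120.0°.
Waxing ⇒ before full, so θ = 120.0°.

120°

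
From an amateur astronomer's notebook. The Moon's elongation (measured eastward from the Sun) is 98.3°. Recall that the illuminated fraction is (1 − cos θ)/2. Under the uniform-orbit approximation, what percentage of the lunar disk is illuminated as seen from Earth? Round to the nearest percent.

57%

f = (1 − cos 98.3°)/2 = (1 − (-0.144))/2 ≈ 0.572, i.e. 57%.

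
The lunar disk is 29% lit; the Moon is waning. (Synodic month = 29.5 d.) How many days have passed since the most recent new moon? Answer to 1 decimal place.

Invert f = (1 − cos θ)/2 to get cos θ = 1 − 2(0.29) = 0.420, hence θ₀ = arccos 0.420 = 65.2°.
Waning ⇒ past full, so θ = 360° − 65.2° = 294.8°.
At 360°/29.5 d per day, 294.8° corresponds to 24.16 days.

24.2 days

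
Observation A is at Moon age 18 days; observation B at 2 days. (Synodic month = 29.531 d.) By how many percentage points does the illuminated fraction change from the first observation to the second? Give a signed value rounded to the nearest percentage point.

θ₁ = 360° × 18/29.531 = 219.4°, f₁ = (1 − cos θ₁)/2 = 0.886.
θ₂ = 360° × 2/29.531 = 24.4°, f₂ = (1 − cos θ₂)/2 = 0.045.
Change = f₂ − f₁ = -0.842 → -84 percentage points.

-84 percentage points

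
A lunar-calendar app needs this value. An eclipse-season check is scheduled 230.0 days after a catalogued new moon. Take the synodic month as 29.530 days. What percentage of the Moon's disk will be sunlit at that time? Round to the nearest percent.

230.0/29.530 = 7.789 lunations, so 7 complete cycles and 23.29 d into the next.
The Moon has covered 23.29/29.530 of its cycle, so θ ≈ 360° × 23.29/29.530 = 283.9°.
With cos θ = 0.241, the lit fraction is (1 − 0.241)/2 ≈ 0.380, so 38%.

38%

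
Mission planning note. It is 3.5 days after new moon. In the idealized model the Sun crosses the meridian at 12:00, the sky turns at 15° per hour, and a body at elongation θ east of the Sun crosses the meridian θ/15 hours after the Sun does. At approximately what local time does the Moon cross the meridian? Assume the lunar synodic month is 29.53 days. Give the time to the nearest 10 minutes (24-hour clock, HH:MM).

14:50

The Moon has covered 3.5/29.53 of its cycle, so θ ≈ 360° × 3.5/29.53 = 42.7°.
The Moon trails the Sun by θ/15 = 42.7/15 ≈ 2.84 hours.
12:00 + 2.845 h ≈ 14:51 → 14:50 to the nearest ten minutes.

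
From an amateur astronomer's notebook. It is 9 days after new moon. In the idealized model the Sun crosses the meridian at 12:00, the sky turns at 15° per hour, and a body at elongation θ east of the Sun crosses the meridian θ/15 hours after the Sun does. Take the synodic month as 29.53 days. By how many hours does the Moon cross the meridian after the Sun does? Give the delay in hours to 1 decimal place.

7.3 h

Elongation θ = 360° × 9/29.53 ≈ 109.7°.
Delay after the Sun = 109.7° / (15°/h) ≈ 7.31 h.
So the Moon crosses the meridian 7.31 h after the Sun.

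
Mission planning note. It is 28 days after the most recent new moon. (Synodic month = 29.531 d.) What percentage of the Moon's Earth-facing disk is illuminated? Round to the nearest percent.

Elongation θ = 360° × 28/29.531 ≈ 341.3°.
With cos θ = 0.947, the lit fraction is (1 − 0.947)/2 ≈ 0.026, so 3%.

3%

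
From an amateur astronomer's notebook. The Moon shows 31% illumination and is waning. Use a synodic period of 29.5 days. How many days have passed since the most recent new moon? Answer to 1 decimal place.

Invert f = (1 − cos θ)/2 to get cos θ = 1 − 2(0.31) = 0.380, hence θ₀ = arccos 0.380 = 67.7°.
Since the Moon is past full (waning), take the reflex angle: θ = 360° − 67.7° = 292.3°.
That fraction of the synodic month is 292.3/360 × 29.5 d ≈ 23.96 d.

24.0 days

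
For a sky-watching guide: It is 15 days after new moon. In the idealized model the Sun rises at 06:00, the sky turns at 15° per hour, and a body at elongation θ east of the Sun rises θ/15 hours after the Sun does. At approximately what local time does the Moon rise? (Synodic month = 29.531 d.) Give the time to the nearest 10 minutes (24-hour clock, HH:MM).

18:10

The Moon has covered 15/29.531 of its cycle, so θ ≈ 360° × 15/29.531 = 182.9°.
The Moon trails the Sun by θ/15 = 182.9/15 ≈ 12.19 hours.
06:00 + 12.191 h ≈ 18:11 → 18:10 to the nearest ten minutes.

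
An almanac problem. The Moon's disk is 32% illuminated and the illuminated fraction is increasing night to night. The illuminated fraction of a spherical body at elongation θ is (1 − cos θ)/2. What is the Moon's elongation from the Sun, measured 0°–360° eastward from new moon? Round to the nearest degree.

69°

From f = (1 − cos θ)/2: cos θ = 1 − 2×0.32 = 0.360; arccos → 68.9°.
Before full moon the principal value applies: θ = 68.9°.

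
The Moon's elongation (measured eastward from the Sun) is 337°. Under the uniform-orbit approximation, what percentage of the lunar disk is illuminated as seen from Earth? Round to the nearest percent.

4%

f = (1 − cos 337°)/2 = (1 − 0.921)/2 ≈ 0.040, i.e. 4%.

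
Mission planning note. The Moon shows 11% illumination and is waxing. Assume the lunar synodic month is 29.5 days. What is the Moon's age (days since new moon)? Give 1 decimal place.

Invert f = (1 − cos θ)/2 to get cos θ = 1 − 2(0.11) = 0.780, hence θ₀ = arccos 0.780 = 38.7°.
Before full moon the principal value applies: θ = 38.7°.
At 360°/29.5 d per day, 38.7° corresponds to 3.17 days.

3.2 days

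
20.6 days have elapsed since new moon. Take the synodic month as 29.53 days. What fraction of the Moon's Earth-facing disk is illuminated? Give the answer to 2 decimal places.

0.66

The Moon has covered 20.6/29.53 of its cycle, so θ ≈ 360° × 20.6/29.53 = 251.1°.
cos 251.1° = (-0.323), so f = (1 − (-0.323))/2 = 0.662.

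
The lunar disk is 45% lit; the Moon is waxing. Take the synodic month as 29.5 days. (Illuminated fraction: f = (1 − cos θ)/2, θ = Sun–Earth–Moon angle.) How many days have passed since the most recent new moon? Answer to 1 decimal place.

6.9 days

cos θ = 1 − 2f = 0.100, giving a principal value of 84.3°.
Waxing ⇒ before full, so θ = 84.3°.
That fraction of the synodic month is 84.3/360 × 29.5 d ≈ 6.90 d.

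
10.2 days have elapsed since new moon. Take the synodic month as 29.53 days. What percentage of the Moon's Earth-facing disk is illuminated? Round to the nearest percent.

78%

The Moon has covered 10.2/29.53 of its cycle, so θ ≈ 360° × 10.2/29.53 = 124.3°.
Illuminated fraction = (1 − cos 124.3°)/2 = (1 − (-0.564))/2 ≈ 0.782, so 78%.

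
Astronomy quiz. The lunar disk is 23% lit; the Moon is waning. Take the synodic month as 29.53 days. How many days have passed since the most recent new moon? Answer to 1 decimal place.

24.8 days

cos θ = 1 − 2f = 0.540, giving a principal value of 57.3°.
A waning Moon lies in 180°–360°, so θ = 360° − 57.3° = 302.7°.
At 360°/29.53 d per day, 302.7° corresponds to 24.83 days.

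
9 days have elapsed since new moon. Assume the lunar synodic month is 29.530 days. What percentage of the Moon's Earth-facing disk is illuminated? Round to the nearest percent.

Phase angle: θ = 360°·(9 d)/(29.530 d) = 109.7°.
Illuminated fraction = (1 − cos 109.7°)/2 = (1 − (-0.337))/2 ≈ 0.669, so 67%.

67%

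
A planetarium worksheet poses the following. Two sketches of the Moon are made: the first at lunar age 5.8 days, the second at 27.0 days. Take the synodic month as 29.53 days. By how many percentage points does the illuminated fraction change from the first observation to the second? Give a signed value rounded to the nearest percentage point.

First observation: θ = 360°·5.8/29.53 = 70.7°, so f = 0.335.
Second observation: θ = 329.2°, f = 0.071.
Δf = 0.071 − 0.335 = -0.264, i.e. -26 pp.

-26 pp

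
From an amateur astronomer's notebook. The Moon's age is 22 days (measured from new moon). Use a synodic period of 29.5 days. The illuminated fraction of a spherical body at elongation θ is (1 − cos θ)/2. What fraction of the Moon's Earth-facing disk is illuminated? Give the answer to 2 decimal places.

Elongation θ = 360° × 22/29.5 ≈ 268.5°.
Illuminated fraction = (1 − cos 268.5°)/2 = (1 − (-0.027))/2 ≈ 0.513.

0.51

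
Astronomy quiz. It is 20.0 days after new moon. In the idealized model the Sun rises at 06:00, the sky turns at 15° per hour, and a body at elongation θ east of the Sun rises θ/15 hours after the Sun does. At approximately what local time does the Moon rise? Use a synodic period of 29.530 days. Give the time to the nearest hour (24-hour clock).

22:00

Phase angle: θ = 360°·(20.0 d)/(29.530 d) = 243.8°.
The Moon trails the Sun by θ/15 = 243.8/15 ≈ 16.25 hours.
06:00 + 16.25 h ≈ 22:15 → 22:00 to the nearest hour.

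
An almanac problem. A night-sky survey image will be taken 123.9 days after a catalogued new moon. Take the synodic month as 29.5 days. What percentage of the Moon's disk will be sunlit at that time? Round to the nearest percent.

123.9/29.5 = 4.200 lunations, so 4 complete cycles and 5.90 d into the next.
Elongation θ = 360° × 5.90/29.5 ≈ 72.0°.
Illuminated fraction = (1 − cos 72.0°)/2 = (1 − 0.309)/2 ≈ 0.345, so 35%.

35%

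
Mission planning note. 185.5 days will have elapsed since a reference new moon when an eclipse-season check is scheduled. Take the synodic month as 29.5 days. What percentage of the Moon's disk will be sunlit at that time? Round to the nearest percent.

62%

Reduce mod P: 185.5 − 6×29.5 = 8.50 d into the current lunation.
Phase angle: θ = 360°·(8.50 d)/(29.5 d) = 103.7°.
With cos θ = (-0.237), the lit fraction is (1 − (-0.237))/2 ≈ 0.619, so 62%.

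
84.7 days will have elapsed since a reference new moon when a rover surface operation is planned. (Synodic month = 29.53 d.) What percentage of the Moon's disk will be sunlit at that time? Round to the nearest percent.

84.7 d spans 2 complete synodic months (2 × 29.53 = 59.06 d) plus 25.64 d.
The Moon has covered 25.64/29.53 of its cycle, so θ ≈ 360° × 25.64/29.53 = 312.6°.
cos 312.6° = 0.677, so f = (1 − 0.677)/2 = 0.162, so 16%.

16%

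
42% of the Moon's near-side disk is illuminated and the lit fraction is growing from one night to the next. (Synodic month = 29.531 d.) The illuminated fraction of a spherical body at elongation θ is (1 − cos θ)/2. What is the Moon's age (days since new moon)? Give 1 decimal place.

6.6 days

cos θ = 1 − 2f = 0.160, giving a principal value of 80.8°.
Waxing ⇒ before full, so θ = 80.8°.
Age = 29.531 × 80.8°/360° ≈ 6.63 days.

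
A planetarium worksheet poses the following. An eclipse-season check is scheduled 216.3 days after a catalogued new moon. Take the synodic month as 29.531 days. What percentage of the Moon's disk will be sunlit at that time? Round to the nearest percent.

216.3/29.531 = 7.325 lunations, so 7 complete cycles and 9.58 d into the next.
Elongation θ = 360° × 9.58/29.531 ≈ 116.8°.
cos 116.8° = (-0.451), so f = (1 − (-0.451))/2 = 0.726, so 73%.

73%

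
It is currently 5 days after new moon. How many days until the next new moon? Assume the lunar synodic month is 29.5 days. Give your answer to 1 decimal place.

The next new moon completes the synodic month: 29.5 − 5 = 24.500 days.

24.5 days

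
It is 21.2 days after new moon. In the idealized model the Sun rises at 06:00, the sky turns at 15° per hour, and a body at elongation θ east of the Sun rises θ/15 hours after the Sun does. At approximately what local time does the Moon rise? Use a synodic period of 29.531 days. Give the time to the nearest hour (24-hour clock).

Elongation θ = 360° × 21.2/29.531 ≈ 258.4°.
At 15° of sky rotation per hour, 258.4° corresponds to a 17.23 h lag.
06:00 + 17.23 h ≈ 23:14 → 23:00 to the nearest hour.

23:00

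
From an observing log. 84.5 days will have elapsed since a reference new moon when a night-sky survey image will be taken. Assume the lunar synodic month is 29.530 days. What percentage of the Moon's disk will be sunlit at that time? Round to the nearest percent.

18%

84.5 d spans 2 complete synodic months (2 × 29.530 = 59.06 d) plus 25.44 d.
Elongation θ = 360° × 25.44/29.530 ≈ 310.1°.
Illuminated fraction = (1 − cos 310.1°)/2 = (1 − 0.645)/2 ≈ 0.178, so 18%.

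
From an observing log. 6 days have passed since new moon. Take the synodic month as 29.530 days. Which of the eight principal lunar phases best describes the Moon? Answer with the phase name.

At 6/29.530 of the cycle, θ ≈ 73° — the first quarter range.

first quarter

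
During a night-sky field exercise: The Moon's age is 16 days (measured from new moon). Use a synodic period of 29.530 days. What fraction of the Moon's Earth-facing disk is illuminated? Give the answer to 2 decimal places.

The Moon has covered 16/29.530 of its cycle, so θ ≈ 360° × 16/29.530 = 195.1°.
cos 195.1° = (-0.966), so f = (1 − (-0.966))/2 = 0.983.

0.98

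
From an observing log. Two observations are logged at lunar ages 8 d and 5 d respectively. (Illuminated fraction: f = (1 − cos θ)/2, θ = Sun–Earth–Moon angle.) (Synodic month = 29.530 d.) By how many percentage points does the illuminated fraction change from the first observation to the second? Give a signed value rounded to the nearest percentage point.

-31 pp

θ₁ = 360° × 8/29.530 = 97.5°, f₁ = (1 − cos θ₁)/2 = 0.566.
θ₂ = 360° × 5/29.530 = 61.0°, f₂ = (1 − cos θ₂)/2 = 0.257.
Change = f₂ − f₁ = -0.308 → -31 percentage points.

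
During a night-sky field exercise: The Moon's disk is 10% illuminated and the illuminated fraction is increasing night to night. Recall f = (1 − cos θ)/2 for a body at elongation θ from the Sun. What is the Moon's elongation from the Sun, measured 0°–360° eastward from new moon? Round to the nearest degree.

37°

cos θ = 1 − 2f = 0.800, giving a principal value of 36.9°.
Before full moon the principal value applies: θ = 36.9°.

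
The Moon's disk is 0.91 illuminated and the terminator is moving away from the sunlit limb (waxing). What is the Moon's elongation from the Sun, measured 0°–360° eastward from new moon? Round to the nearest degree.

Invert f = (1 − cos θ)/2 to get cos θ = 1 − 2(0.91) = -0.820, hence θ₀ = arccos -0.820 = 145.1°.
The Moon is waxing (0°–180°), so θ = 145.1° directly.

145°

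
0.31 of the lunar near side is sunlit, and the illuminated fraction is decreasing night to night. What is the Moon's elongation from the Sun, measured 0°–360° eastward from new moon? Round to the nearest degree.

292°

Invert f = (1 − cos θ)/2 to get cos θ = 1 − 2(0.31) = 0.380, hence θ₀ = arccos 0.380 = 67.7°.
Waning ⇒ past full, so θ = 360° − 67.7° = 292.3°.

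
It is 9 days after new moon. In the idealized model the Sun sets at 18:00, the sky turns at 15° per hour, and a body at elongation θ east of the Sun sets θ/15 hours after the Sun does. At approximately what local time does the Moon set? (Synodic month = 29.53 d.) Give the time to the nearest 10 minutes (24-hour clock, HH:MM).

The Moon has covered 9/29.53 of its cycle, so θ ≈ 360° × 9/29.53 = 109.7°.
At 15° of sky rotation per hour, 109.7° corresponds to a 7.31 h lag.
18:00 + 7.315 h ≈ 01:19 → 01:20 to the nearest ten minutes.

01:20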